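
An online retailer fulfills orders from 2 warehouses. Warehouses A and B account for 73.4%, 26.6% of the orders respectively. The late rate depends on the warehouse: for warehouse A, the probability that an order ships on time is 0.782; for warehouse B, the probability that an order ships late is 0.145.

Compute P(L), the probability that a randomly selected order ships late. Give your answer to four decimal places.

P(L) ≈ 0.1986

P(L|A) = 1 − 0.782 = 0.218.
P(L) = P(L|A)·P(A) + P(L|B)·P(B)
      = 0.218·0.734 + 0.145·0.266
      = 0.160012 + 0.03857 = 0.198582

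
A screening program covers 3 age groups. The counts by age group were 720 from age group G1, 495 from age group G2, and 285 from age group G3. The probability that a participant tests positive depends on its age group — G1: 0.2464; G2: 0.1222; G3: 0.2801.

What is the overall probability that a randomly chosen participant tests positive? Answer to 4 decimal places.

0.2118

Total: 720 + 495 + 285 = 1500.
P(G1) = 720/1500 = 0.48. P(G2) = 495/1500 = 0.33. P(G3) = 285/1500 = 0.19.
P(T) = P(T|G1)·P(G1) + P(T|G2)·P(G2) + P(T|G3)·P(G3)
      = 0.2464·0.48 + 0.1222·0.33 + 0.2801·0.19
      = 0.118272 + 0.040326 + 0.053219 = 0.211817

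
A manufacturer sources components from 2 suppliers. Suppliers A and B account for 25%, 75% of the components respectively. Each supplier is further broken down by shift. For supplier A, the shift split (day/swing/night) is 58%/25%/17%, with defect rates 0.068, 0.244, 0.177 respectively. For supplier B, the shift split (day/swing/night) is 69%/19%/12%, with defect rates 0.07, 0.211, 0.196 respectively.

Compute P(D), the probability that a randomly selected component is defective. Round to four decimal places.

P(D|A) = 0.58·0.068 + 0.25·0.244 + 0.17·0.177 = 0.03944 + 0.061 + 0.03009 = 0.13053
P(D|B) = 0.69·0.07 + 0.19·0.211 + 0.12·0.196 = 0.0483 + 0.04009 + 0.02352 = 0.11191
By total probability over the outer partition,
P(D) = 0.25·0.13053 + 0.75·0.11191
      = 0.0326325 + 0.0839325 = 0.116565

P(D) ≈ 0.1166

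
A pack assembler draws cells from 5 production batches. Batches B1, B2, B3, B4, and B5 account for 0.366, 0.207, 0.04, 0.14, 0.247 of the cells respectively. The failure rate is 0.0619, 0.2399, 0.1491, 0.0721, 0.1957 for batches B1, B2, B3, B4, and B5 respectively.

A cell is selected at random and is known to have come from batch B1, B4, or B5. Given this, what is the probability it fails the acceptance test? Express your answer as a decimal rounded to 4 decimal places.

P(F|S) ≈ 0.1077

Let S = {B1, B4, B5}.
P(S) = 0.366 + 0.14 + 0.247 = 0.753.
P(F ∩ S) = 0.0619·0.366 + 0.0721·0.14 + 0.1957·0.247 = 0.0226554 + 0.010094 + 0.0483379 = 0.0810873.
P(F | S) = 0.0810873 / 0.753 = 0.107686…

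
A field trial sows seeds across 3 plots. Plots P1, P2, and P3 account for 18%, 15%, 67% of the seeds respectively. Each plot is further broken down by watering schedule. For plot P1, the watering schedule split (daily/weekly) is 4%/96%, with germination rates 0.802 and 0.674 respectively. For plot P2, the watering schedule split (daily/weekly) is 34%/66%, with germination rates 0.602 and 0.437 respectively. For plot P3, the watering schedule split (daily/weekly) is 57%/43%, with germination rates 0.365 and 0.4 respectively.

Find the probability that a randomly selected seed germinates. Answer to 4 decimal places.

P(G|P1) = 0.04·0.802 + 0.96·0.674 = 0.03208 + 0.64704 = 0.67912
P(G|P2) = 0.34·0.602 + 0.66·0.437 = 0.20468 + 0.28842 = 0.4931
P(G|P3) = 0.57·0.365 + 0.43·0.4 = 0.20805 + 0.172 = 0.38005
Then overall,
P(G) = 0.18·0.67912 + 0.15·0.4931 + 0.67·0.38005
      = 0.1222416 + 0.073965 + 0.2546335 = 0.4508401

0.4508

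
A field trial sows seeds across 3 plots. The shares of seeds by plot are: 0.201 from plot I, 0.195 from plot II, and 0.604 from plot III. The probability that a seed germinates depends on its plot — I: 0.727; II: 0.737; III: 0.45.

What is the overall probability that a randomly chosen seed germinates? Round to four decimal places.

0.5616

P(G) = P(G|I)·P(I) + P(G|II)·P(II) + P(G|III)·P(III)
      = 0.727·0.201 + 0.737·0.195 + 0.45·0.604
      = 0.146127 + 0.143715 + 0.2718 = 0.561642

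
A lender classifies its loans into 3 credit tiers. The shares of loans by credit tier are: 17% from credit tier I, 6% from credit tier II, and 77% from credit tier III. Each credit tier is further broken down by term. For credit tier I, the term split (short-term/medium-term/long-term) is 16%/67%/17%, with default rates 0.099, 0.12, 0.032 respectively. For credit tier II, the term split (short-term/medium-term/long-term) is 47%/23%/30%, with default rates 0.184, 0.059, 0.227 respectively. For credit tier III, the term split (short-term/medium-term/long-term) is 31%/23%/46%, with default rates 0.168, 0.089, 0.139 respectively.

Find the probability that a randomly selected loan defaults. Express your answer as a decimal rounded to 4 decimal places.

P(D|I) = 0.16·0.099 + 0.67·0.12 + 0.17·0.032 = 0.01584 + 0.0804 + 0.00544 = 0.10168
P(D|II) = 0.47·0.184 + 0.23·0.059 + 0.3·0.227 = 0.08648 + 0.01357 + 0.0681 = 0.16815
P(D|III) = 0.31·0.168 + 0.23·0.089 + 0.46·0.139 = 0.05208 + 0.02047 + 0.06394 = 0.13649
Then overall,
P(D) = 0.17·0.10168 + 0.06·0.16815 + 0.77·0.13649
      = 0.0172856 + 0.010089 + 0.1050973 = 0.1324719

0.1325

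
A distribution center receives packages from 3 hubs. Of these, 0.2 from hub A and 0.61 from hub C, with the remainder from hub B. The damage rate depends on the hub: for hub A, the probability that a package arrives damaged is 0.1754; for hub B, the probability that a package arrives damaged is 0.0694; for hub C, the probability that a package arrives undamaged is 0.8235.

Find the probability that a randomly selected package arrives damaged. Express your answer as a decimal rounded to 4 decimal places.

0.1559

P(B) = 1 − (0.2 + 0.61) = 0.19.
P(D|C) = 1 − 0.8235 = 0.1765.
P(D) = P(D|A)·P(A) + P(D|B)·P(B) + P(D|C)·P(C)
      = 0.1754·0.2 + 0.0694·0.19 + 0.1765·0.61
      = 0.03508 + 0.013186 + 0.107665 = 0.155931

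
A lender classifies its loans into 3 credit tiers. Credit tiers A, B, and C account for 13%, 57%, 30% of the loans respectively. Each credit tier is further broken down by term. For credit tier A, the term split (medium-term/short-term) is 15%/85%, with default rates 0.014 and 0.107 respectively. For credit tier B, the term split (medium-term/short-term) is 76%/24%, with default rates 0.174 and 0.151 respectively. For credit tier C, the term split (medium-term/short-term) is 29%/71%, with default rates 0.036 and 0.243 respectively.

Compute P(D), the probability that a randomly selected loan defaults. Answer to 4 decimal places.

0.1630

P(D|A) = 0.15·0.014 + 0.85·0.107 = 0.0021 + 0.09095 = 0.09305
P(D|B) = 0.76·0.174 + 0.24·0.151 = 0.13224 + 0.03624 = 0.16848
P(D|C) = 0.29·0.036 + 0.71·0.243 = 0.01044 + 0.17253 = 0.18297
Then overall,
P(D) = 0.13·0.09305 + 0.57·0.16848 + 0.3·0.18297
      = 0.0120965 + 0.0960336 + 0.054891 = 0.1630211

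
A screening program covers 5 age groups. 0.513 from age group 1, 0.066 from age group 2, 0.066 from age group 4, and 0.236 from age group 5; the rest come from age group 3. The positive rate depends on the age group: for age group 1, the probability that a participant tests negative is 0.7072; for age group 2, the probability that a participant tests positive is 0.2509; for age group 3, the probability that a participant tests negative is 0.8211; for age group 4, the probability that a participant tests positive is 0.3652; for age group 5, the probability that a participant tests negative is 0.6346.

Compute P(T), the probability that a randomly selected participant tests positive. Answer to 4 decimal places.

P(3) = 1 − (0.513 + 0.066 + 0.066 + 0.236) = 0.119.
P(T|1) = 1 − 0.7072 = 0.2928.
P(T|3) = 1 − 0.8211 = 0.1789.
P(T|5) = 1 − 0.6346 = 0.3654.
P(T) = P(T|1)·P(1) + P(T|2)·P(2) + P(T|3)·P(3) + P(T|4)·P(4) + P(T|5)·P(5)
      = 0.2928·0.513 + 0.2509·0.066 + 0.1789·0.119 + 0.3652·0.066 + 0.3654·0.236
      = 0.1502064 + 0.0165594 + 0.0212891 + 0.0241032 + 0.0862344 = 0.2983925

0.2984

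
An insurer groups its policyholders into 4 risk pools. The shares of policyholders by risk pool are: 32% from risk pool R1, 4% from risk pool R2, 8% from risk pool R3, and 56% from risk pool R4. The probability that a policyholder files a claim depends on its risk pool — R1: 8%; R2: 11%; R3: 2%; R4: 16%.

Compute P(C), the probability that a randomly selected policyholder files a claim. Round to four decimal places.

0.1212

Using total probability over the partition,
P(C) = P(C|R1)·P(R1) + P(C|R2)·P(R2) + P(C|R3)·P(R3) + P(C|R4)·P(R4)
      = 0.08·0.32 + 0.11·0.04 + 0.02·0.08 + 0.16·0.56
      = 0.0256 + 0.0044 + 0.0016 + 0.0896 = 0.1212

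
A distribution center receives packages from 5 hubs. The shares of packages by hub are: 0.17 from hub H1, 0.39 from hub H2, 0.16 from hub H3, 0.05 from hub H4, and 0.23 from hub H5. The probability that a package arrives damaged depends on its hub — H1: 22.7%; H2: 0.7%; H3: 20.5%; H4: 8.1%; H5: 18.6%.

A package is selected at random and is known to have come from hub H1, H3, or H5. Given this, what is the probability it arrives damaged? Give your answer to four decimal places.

Let S = {H1, H3, H5}.
P(S) = 0.17 + 0.16 + 0.23 = 0.56.
P(D ∩ S) = 0.227·0.17 + 0.205·0.16 + 0.186·0.23 = 0.03859 + 0.0328 + 0.04278 = 0.11417.
P(D | S) = 0.11417 / 0.56 = 0.203875…

P(D|S) ≈ 0.2039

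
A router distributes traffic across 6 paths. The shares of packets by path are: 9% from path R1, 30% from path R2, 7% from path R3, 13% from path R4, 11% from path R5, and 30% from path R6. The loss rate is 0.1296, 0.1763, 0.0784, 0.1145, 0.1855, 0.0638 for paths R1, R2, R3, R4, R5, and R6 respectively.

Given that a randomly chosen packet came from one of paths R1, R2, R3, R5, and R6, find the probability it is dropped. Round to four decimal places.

Let S = {R1, R2, R3, R5, R6}.
P(S) = 0.09 + 0.3 + 0.07 + 0.11 + 0.3 = 0.87.
P(L ∩ S) = 0.1296·0.09 + 0.1763·0.3 + 0.0784·0.07 + 0.1855·0.11 + 0.0638·0.3 = 0.011664 + 0.05289 + 0.005488 + 0.020405 + 0.01914 = 0.109587.
P(L | S) = 0.109587 / 0.87 = 0.125962…

0.1260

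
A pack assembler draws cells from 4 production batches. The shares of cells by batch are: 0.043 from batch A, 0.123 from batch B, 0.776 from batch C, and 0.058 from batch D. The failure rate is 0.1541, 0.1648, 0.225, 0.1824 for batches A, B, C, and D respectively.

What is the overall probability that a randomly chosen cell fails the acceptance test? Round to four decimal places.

0.2121

Summing over the partition,
P(F) = P(F|A)·P(A) + P(F|B)·P(B) + P(F|C)·P(C) + P(F|D)·P(D)
      = 0.1541·0.043 + 0.1648·0.123 + 0.225·0.776 + 0.1824·0.058
      = 0.0066263 + 0.0202704 + 0.1746 + 0.0105792 = 0.2120759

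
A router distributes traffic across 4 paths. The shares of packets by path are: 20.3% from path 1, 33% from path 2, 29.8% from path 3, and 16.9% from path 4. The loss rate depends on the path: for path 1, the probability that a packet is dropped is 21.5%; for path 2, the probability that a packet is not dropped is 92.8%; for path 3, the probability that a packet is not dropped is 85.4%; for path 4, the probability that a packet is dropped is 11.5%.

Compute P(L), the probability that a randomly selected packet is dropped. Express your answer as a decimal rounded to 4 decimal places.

0.1303

P(L|2) = 1 − 0.928 = 0.072.
P(L|3) = 1 − 0.854 = 0.146.
Using total probability over the partition,
P(L) = P(L|1)·P(1) + P(L|2)·P(2) + P(L|3)·P(3) + P(L|4)·P(4)
      = 0.215·0.203 + 0.072·0.33 + 0.146·0.298 + 0.115·0.169
      = 0.043645 + 0.02376 + 0.043508 + 0.019435 = 0.130348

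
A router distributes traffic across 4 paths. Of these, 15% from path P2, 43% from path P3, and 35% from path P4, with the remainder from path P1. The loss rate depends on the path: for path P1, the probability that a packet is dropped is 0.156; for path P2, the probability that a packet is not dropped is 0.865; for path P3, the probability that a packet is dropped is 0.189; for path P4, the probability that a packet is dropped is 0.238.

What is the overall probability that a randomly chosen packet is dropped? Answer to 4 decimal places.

P(P1) = 1 − (0.15 + 0.43 + 0.35) = 0.07.
P(L|P2) = 1 − 0.865 = 0.135.
P(L) = P(L|P1)·P(P1) + P(L|P2)·P(P2) + P(L|P3)·P(P3) + P(L|P4)·P(P4)
      = 0.156·0.07 + 0.135·0.15 + 0.189·0.43 + 0.238·0.35
      = 0.01092 + 0.02025 + 0.08127 + 0.0833 = 0.19574

0.1957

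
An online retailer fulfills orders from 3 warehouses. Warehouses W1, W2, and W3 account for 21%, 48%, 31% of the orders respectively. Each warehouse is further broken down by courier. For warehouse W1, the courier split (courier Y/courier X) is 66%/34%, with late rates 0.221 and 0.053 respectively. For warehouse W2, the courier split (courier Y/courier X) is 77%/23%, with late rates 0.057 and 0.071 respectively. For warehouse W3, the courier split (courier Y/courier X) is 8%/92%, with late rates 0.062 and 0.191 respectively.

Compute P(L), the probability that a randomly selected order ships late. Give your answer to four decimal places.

P(L|W1) = 0.66·0.221 + 0.34·0.053 = 0.14586 + 0.01802 = 0.16388
P(L|W2) = 0.77·0.057 + 0.23·0.071 = 0.04389 + 0.01633 = 0.06022
P(L|W3) = 0.08·0.062 + 0.92·0.191 = 0.00496 + 0.17572 = 0.18068
Then overall,
P(L) = 0.21·0.16388 + 0.48·0.06022 + 0.31·0.18068
      = 0.0344148 + 0.0289056 + 0.0560108 = 0.1193312

P(L) ≈ 0.1193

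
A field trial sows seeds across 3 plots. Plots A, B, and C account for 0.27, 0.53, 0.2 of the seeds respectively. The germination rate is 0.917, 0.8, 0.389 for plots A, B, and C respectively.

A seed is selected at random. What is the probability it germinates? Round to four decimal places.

P(G) = P(G|A)·P(A) + P(G|B)·P(B) + P(G|C)·P(C)
      = 0.917·0.27 + 0.8·0.53 + 0.389·0.2
      = 0.24759 + 0.424 + 0.0778 = 0.74939

P(G) ≈ 0.7494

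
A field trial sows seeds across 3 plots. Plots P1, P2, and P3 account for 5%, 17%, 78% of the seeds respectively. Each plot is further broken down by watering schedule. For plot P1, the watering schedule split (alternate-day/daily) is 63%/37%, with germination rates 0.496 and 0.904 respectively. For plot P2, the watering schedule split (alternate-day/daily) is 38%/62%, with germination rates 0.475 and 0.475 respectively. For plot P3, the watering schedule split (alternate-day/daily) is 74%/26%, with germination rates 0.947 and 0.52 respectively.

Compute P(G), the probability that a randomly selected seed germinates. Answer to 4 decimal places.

P(G|P1) = 0.63·0.496 + 0.37·0.904 = 0.31248 + 0.33448 = 0.64696
P(G|P2) = 0.38·0.475 + 0.62·0.475 = 0.1805 + 0.2945 = 0.475
P(G|P3) = 0.74·0.947 + 0.26·0.52 = 0.70078 + 0.1352 = 0.83598
By total probability over the outer partition,
P(G) = 0.05·0.64696 + 0.17·0.475 + 0.78·0.83598
      = 0.032348 + 0.08075 + 0.6520644 = 0.7651624

0.7652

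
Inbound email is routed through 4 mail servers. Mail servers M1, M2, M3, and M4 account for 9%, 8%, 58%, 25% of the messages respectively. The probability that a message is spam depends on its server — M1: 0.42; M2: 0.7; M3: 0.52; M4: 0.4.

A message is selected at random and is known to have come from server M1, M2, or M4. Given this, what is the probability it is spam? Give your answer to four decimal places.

Let J = {M1, M2, M4}.
P(J) = 0.09 + 0.08 + 0.25 = 0.42.
P(S ∩ J) = 0.42·0.09 + 0.7·0.08 + 0.4·0.25 = 0.0378 + 0.056 + 0.1 = 0.1938.
P(S | J) = 0.1938 / 0.42 = 0.461429…

P(S|J) ≈ 0.4614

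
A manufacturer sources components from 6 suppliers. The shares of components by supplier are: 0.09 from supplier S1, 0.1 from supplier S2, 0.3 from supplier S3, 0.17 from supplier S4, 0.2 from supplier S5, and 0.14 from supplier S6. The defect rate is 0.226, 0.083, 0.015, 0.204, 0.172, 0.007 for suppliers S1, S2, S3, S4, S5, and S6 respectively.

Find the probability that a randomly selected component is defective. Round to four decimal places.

0.1032

P(D) = P(D|S1)·P(S1) + P(D|S2)·P(S2) + P(D|S3)·P(S3) + P(D|S4)·P(S4) + P(D|S5)·P(S5) + P(D|S6)·P(S6)
      = 0.226·0.09 + 0.083·0.1 + 0.015·0.3 + 0.204·0.17 + 0.172·0.2 + 0.007·0.14
      = 0.02034 + 0.0083 + 0.0045 + 0.03468 + 0.0344 + 0.00098 = 0.1032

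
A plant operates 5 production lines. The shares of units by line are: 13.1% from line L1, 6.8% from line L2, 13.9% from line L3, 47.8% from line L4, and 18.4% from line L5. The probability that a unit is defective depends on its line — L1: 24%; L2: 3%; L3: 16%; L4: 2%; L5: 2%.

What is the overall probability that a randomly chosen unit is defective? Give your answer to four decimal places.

0.0690

By the law of total probability,
P(D) = P(D|L1)·P(L1) + P(D|L2)·P(L2) + P(D|L3)·P(L3) + P(D|L4)·P(L4) + P(D|L5)·P(L5)
      = 0.24·0.131 + 0.03·0.068 + 0.16·0.139 + 0.02·0.478 + 0.02·0.184
      = 0.03144 + 0.00204 + 0.02224 + 0.00956 + 0.00368 = 0.06896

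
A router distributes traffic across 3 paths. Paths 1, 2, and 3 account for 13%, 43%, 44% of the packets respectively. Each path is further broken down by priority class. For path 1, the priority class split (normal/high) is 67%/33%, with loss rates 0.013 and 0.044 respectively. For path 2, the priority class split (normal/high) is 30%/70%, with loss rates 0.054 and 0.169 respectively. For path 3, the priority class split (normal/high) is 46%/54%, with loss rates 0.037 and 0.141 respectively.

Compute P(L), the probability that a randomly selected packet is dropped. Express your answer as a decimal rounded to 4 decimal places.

P(L|1) = 0.67·0.013 + 0.33·0.044 = 0.00871 + 0.01452 = 0.02323
P(L|2) = 0.3·0.054 + 0.7·0.169 = 0.0162 + 0.1183 = 0.1345
P(L|3) = 0.46·0.037 + 0.54·0.141 = 0.01702 + 0.07614 = 0.09316
By total probability over the outer partition,
P(L) = 0.13·0.02323 + 0.43·0.1345 + 0.44·0.09316
      = 0.0030199 + 0.057835 + 0.0409904 = 0.1018453

P(L) ≈ 0.1018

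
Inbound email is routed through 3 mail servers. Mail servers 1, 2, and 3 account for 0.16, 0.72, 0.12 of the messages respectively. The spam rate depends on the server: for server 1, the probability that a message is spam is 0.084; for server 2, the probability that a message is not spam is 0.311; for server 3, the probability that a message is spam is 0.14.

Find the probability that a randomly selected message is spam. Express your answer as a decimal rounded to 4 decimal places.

P(S|2) = 1 − 0.311 = 0.689.
P(S) = P(S|1)·P(1) + P(S|2)·P(2) + P(S|3)·P(3)
      = 0.084·0.16 + 0.689·0.72 + 0.14·0.12
      = 0.01344 + 0.49608 + 0.0168 = 0.52632

0.5263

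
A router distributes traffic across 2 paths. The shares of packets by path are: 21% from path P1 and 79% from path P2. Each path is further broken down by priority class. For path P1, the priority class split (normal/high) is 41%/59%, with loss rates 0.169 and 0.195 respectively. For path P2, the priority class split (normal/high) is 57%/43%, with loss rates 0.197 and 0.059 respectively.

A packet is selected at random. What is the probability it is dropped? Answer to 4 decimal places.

0.1475

P(L|P1) = 0.41·0.169 + 0.59·0.195 = 0.06929 + 0.11505 = 0.18434
P(L|P2) = 0.57·0.197 + 0.43·0.059 = 0.11229 + 0.02537 = 0.13766
By total probability over the outer partition,
P(L) = 0.21·0.18434 + 0.79·0.13766
      = 0.0387114 + 0.1087514 = 0.1474628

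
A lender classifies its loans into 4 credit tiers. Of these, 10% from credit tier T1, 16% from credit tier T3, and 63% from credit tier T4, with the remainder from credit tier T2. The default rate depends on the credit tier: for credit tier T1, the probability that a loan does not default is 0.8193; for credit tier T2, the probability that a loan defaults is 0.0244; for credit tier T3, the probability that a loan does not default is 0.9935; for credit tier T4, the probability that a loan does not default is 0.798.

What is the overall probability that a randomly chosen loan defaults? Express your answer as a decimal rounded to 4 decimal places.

P(T2) = 1 − (0.1 + 0.16 + 0.63) = 0.11.
P(D|T1) = 1 − 0.8193 = 0.1807.
P(D|T3) = 1 − 0.9935 = 0.0065.
P(D|T4) = 1 − 0.798 = 0.202.
Summing over the partition,
P(D) = P(D|T1)·P(T1) + P(D|T2)·P(T2) + P(D|T3)·P(T3) + P(D|T4)·P(T4)
      = 0.1807·0.1 + 0.0244·0.11 + 0.0065·0.16 + 0.202·0.63
      = 0.01807 + 0.002684 + 0.00104 + 0.12726 = 0.149054

P(D) ≈ 0.1491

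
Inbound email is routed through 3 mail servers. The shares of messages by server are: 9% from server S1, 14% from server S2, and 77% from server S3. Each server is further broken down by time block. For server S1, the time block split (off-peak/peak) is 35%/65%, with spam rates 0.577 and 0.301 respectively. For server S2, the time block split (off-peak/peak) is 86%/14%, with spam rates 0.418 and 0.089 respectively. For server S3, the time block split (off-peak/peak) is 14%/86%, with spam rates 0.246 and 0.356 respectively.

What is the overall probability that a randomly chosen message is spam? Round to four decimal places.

P(S|S1) = 0.35·0.577 + 0.65·0.301 = 0.20195 + 0.19565 = 0.3976
P(S|S2) = 0.86·0.418 + 0.14·0.089 = 0.35948 + 0.01246 = 0.37194
P(S|S3) = 0.14·0.246 + 0.86·0.356 = 0.03444 + 0.30616 = 0.3406
Then overall,
P(S) = 0.09·0.3976 + 0.14·0.37194 + 0.77·0.3406
      = 0.035784 + 0.0520716 + 0.262262 = 0.3501176

P(S) ≈ 0.3501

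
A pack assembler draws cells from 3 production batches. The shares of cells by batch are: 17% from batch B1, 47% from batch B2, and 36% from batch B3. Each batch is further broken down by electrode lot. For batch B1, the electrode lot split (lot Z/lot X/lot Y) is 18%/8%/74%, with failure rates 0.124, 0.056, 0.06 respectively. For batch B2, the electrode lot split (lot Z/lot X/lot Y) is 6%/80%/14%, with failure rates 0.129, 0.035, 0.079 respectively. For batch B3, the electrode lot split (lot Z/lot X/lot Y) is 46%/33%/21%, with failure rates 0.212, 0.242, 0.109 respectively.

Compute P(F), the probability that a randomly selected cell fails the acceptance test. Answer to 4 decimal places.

0.1062

P(F|B1) = 0.18·0.124 + 0.08·0.056 + 0.74·0.06 = 0.02232 + 0.00448 + 0.0444 = 0.0712
P(F|B2) = 0.06·0.129 + 0.8·0.035 + 0.14·0.079 = 0.00774 + 0.028 + 0.01106 = 0.0468
P(F|B3) = 0.46·0.212 + 0.33·0.242 + 0.21·0.109 = 0.09752 + 0.07986 + 0.02289 = 0.20027
Then overall,
P(F) = 0.17·0.0712 + 0.47·0.0468 + 0.36·0.20027
      = 0.012104 + 0.021996 + 0.0720972 = 0.1061972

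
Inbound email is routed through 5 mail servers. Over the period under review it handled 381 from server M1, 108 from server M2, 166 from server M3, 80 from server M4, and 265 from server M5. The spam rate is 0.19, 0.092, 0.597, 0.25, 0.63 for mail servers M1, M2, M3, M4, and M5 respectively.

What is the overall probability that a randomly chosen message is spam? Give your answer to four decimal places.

P(S) ≈ 0.3684

Total: 381 + 108 + 166 + 80 + 265 = 1000.
P(M1) = 381/1000 = 0.381. P(M2) = 108/1000 = 0.108. P(M3) = 166/1000 = 0.166. P(M4) = 80/1000 = 0.08. P(M5) = 265/1000 = 0.265.
Summing over the partition,
P(S) = P(S|M1)·P(M1) + P(S|M2)·P(M2) + P(S|M3)·P(M3) + P(S|M4)·P(M4) + P(S|M5)·P(M5)
      = 0.19·0.381 + 0.092·0.108 + 0.597·0.166 + 0.25·0.08 + 0.63·0.265
      = 0.07239 + 0.009936 + 0.099102 + 0.02 + 0.16695 = 0.368378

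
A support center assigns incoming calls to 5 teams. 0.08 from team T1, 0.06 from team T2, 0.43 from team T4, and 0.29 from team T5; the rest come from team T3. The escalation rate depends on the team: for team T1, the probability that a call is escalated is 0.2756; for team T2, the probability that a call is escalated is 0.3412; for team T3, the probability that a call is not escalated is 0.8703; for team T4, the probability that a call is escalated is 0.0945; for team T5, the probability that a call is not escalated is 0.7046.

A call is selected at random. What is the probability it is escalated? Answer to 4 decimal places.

P(E) ≈ 0.1870

P(T3) = 1 − (0.08 + 0.06 + 0.43 + 0.29) = 0.14.
P(E|T3) = 1 − 0.8703 = 0.1297.
P(E|T5) = 1 − 0.7046 = 0.2954.
Summing over the partition,
P(E) = P(E|T1)·P(T1) + P(E|T2)·P(T2) + P(E|T3)·P(T3) + P(E|T4)·P(T4) + P(E|T5)·P(T5)
      = 0.2756·0.08 + 0.3412·0.06 + 0.1297·0.14 + 0.0945·0.43 + 0.2954·0.29
      = 0.022048 + 0.020472 + 0.018158 + 0.040635 + 0.085666 = 0.186979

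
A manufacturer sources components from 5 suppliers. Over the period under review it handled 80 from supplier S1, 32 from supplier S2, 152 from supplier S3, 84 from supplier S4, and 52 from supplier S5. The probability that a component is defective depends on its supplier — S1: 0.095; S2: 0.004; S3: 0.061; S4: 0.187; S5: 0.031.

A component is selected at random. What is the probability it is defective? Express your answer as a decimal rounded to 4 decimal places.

Total: 80 + 32 + 152 + 84 + 52 = 400.
P(S1) = 80/400 = 0.2. P(S2) = 32/400 = 0.08. P(S3) = 152/400 = 0.38. P(S4) = 84/400 = 0.21. P(S5) = 52/400 = 0.13.
P(D) = P(D|S1)·P(S1) + P(D|S2)·P(S2) + P(D|S3)·P(S3) + P(D|S4)·P(S4) + P(D|S5)·P(S5)
      = 0.095·0.2 + 0.004·0.08 + 0.061·0.38 + 0.187·0.21 + 0.031·0.13
      = 0.019 + 0.00032 + 0.02318 + 0.03927 + 0.00403 = 0.0858

P(D) ≈ 0.0858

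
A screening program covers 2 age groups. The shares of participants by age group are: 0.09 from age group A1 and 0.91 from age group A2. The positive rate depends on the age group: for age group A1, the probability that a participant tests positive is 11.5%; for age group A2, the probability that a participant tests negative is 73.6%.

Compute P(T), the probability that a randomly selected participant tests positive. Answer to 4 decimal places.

0.2506

P(T|A2) = 1 − 0.736 = 0.264.
P(T) = P(T|A1)·P(A1) + P(T|A2)·P(A2)
      = 0.115·0.09 + 0.264·0.91
      = 0.01035 + 0.24024 = 0.25059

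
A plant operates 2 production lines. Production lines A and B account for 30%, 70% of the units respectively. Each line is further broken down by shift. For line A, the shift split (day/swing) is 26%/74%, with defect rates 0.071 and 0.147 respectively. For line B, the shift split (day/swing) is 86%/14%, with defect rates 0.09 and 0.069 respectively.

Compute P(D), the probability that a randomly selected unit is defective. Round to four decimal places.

0.0991

P(D|A) = 0.26·0.071 + 0.74·0.147 = 0.01846 + 0.10878 = 0.12724
P(D|B) = 0.86·0.09 + 0.14·0.069 = 0.0774 + 0.00966 = 0.08706
By total probability over the outer partition,
P(D) = 0.3·0.12724 + 0.7·0.08706
      = 0.038172 + 0.060942 = 0.099114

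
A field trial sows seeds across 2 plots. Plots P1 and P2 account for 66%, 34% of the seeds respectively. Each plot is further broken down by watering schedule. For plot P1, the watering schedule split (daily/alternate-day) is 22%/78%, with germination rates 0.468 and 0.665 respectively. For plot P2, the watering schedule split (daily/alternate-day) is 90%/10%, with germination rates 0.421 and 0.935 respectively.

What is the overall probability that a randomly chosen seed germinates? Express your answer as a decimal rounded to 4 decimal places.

P(G) ≈ 0.5709

P(G|P1) = 0.22·0.468 + 0.78·0.665 = 0.10296 + 0.5187 = 0.62166
P(G|P2) = 0.9·0.421 + 0.1·0.935 = 0.3789 + 0.0935 = 0.4724
Then overall,
P(G) = 0.66·0.62166 + 0.34·0.4724
      = 0.4102956 + 0.160616 = 0.5709116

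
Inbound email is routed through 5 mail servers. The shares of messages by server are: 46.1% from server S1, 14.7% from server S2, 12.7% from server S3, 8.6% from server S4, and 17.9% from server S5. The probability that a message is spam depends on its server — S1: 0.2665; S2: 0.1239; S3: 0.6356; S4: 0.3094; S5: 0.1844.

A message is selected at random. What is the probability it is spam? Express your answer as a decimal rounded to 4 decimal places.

P(S) = P(S|S1)·P(S1) + P(S|S2)·P(S2) + P(S|S3)·P(S3) + P(S|S4)·P(S4) + P(S|S5)·P(S5)
      = 0.2665·0.461 + 0.1239·0.147 + 0.6356·0.127 + 0.3094·0.086 + 0.1844·0.179
      = 0.1228565 + 0.0182133 + 0.0807212 + 0.0266084 + 0.0330076 = 0.281407

P(S) ≈ 0.2814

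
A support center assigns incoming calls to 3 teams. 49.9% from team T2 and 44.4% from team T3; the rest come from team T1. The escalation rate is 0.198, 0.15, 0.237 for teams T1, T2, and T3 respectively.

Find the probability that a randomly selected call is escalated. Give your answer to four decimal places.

P(T1) = 1 − (0.499 + 0.444) = 0.057.
Summing over the partition,
P(E) = P(E|T1)·P(T1) + P(E|T2)·P(T2) + P(E|T3)·P(T3)
      = 0.198·0.057 + 0.15·0.499 + 0.237·0.444
      = 0.011286 + 0.07485 + 0.105228 = 0.191364

P(E) ≈ 0.1914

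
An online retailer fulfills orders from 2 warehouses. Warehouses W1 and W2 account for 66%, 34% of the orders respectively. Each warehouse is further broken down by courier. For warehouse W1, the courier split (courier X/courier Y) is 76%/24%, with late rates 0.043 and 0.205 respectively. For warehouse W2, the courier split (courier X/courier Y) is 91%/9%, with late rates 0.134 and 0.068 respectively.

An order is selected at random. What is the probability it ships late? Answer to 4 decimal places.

P(L) ≈ 0.0976

P(L|W1) = 0.76·0.043 + 0.24·0.205 = 0.03268 + 0.0492 = 0.08188
P(L|W2) = 0.91·0.134 + 0.09·0.068 = 0.12194 + 0.00612 = 0.12806
Then overall,
P(L) = 0.66·0.08188 + 0.34·0.12806
      = 0.0540408 + 0.0435404 = 0.0975812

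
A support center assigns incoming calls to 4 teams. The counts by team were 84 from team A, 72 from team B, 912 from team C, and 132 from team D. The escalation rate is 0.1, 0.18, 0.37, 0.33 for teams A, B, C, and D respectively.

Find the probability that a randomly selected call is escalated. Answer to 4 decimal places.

0.3353

Total: 84 + 72 + 912 + 132 = 1200.
P(A) = 84/1200 = 0.07. P(B) = 72/1200 = 0.06. P(C) = 912/1200 = 0.76. P(D) = 132/1200 = 0.11.
By the law of total probability,
P(E) = P(E|A)·P(A) + P(E|B)·P(B) + P(E|C)·P(C) + P(E|D)·P(D)
      = 0.1·0.07 + 0.18·0.06 + 0.37·0.76 + 0.33·0.11
      = 0.007 + 0.0108 + 0.2812 + 0.0363 = 0.3353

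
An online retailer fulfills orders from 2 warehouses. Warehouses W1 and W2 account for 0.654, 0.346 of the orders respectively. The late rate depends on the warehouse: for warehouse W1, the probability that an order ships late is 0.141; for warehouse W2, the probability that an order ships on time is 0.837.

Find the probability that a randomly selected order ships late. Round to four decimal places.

0.1486

P(L|W2) = 1 − 0.837 = 0.163.
By the law of total probability,
P(L) = P(L|W1)·P(W1) + P(L|W2)·P(W2)
      = 0.141·0.654 + 0.163·0.346
      = 0.092214 + 0.056398 = 0.148612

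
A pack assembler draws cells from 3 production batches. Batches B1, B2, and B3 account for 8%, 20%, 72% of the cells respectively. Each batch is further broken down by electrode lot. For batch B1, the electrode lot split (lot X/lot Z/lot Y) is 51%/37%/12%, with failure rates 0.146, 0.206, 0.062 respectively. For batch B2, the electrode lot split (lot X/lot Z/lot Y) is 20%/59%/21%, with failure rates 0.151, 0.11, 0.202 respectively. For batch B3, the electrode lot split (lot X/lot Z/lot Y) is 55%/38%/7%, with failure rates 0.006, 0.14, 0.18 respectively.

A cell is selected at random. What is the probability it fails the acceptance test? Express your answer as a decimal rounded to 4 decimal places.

P(F) ≈ 0.0899

P(F|B1) = 0.51·0.146 + 0.37·0.206 + 0.12·0.062 = 0.07446 + 0.07622 + 0.00744 = 0.15812
P(F|B2) = 0.2·0.151 + 0.59·0.11 + 0.21·0.202 = 0.0302 + 0.0649 + 0.04242 = 0.13752
P(F|B3) = 0.55·0.006 + 0.38·0.14 + 0.07·0.18 = 0.0033 + 0.0532 + 0.0126 = 0.0691
By total probability over the outer partition,
P(F) = 0.08·0.15812 + 0.2·0.13752 + 0.72·0.0691
      = 0.0126496 + 0.027504 + 0.049752 = 0.0899056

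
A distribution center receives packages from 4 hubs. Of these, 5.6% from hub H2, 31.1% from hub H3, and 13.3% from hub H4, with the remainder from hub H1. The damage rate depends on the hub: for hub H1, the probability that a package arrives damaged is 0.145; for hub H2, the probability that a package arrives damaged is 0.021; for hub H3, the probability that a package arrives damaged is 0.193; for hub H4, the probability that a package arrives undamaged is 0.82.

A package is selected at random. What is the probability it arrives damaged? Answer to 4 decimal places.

P(H1) = 1 − (0.056 + 0.311 + 0.133) = 0.5.
P(D|H4) = 1 − 0.82 = 0.18.
By the law of total probability,
P(D) = P(D|H1)·P(H1) + P(D|H2)·P(H2) + P(D|H3)·P(H3) + P(D|H4)·P(H4)
      = 0.145·0.5 + 0.021·0.056 + 0.193·0.311 + 0.18·0.133
      = 0.0725 + 0.001176 + 0.060023 + 0.02394 = 0.157639

P(D) ≈ 0.1576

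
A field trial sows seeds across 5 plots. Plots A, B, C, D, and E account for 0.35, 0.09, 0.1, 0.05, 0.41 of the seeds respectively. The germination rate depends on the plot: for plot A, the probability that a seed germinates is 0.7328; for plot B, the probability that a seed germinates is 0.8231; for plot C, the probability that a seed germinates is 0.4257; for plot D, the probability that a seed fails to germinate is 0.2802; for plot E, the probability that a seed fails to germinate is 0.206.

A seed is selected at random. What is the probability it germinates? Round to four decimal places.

P(G|D) = 1 − 0.2802 = 0.7198.
P(G|E) = 1 − 0.206 = 0.794.
P(G) = P(G|A)·P(A) + P(G|B)·P(B) + P(G|C)·P(C) + P(G|D)·P(D) + P(G|E)·P(E)
      = 0.7328·0.35 + 0.8231·0.09 + 0.4257·0.1 + 0.7198·0.05 + 0.794·0.41
      = 0.25648 + 0.074079 + 0.04257 + 0.03599 + 0.32554 = 0.734659

P(G) ≈ 0.7347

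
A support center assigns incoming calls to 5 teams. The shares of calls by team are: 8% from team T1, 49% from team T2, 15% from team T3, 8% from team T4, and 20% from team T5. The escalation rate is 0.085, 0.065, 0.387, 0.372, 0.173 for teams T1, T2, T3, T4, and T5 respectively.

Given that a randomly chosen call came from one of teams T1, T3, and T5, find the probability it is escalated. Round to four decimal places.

P(E|S) ≈ 0.2313

Let S = {T1, T3, T5}.
P(S) = 0.08 + 0.15 + 0.2 = 0.43.
P(E ∩ S) = 0.085·0.08 + 0.387·0.15 + 0.173·0.2 = 0.0068 + 0.05805 + 0.0346 = 0.09945.
P(E | S) = 0.09945 / 0.43 = 0.231279…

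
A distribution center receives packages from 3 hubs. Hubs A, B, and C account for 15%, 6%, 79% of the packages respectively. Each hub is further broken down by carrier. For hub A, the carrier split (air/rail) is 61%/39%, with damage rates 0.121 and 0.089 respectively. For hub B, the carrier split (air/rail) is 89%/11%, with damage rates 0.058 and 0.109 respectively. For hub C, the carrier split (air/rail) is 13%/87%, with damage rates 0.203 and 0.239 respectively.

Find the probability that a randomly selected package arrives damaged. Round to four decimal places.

P(D) ≈ 0.2052

P(D|A) = 0.61·0.121 + 0.39·0.089 = 0.07381 + 0.03471 = 0.10852
P(D|B) = 0.89·0.058 + 0.11·0.109 = 0.05162 + 0.01199 = 0.06361
P(D|C) = 0.13·0.203 + 0.87·0.239 = 0.02639 + 0.20793 = 0.23432
By total probability over the outer partition,
P(D) = 0.15·0.10852 + 0.06·0.06361 + 0.79·0.23432
      = 0.016278 + 0.0038166 + 0.1851128 = 0.2052074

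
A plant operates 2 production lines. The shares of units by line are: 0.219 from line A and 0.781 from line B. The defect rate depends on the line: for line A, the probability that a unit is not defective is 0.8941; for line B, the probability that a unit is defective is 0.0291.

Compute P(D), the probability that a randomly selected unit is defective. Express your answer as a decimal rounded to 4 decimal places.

P(D) ≈ 0.0459

P(D|A) = 1 − 0.8941 = 0.1059.
P(D) = P(D|A)·P(A) + P(D|B)·P(B)
      = 0.1059·0.219 + 0.0291·0.781
      = 0.0231921 + 0.0227271 = 0.0459192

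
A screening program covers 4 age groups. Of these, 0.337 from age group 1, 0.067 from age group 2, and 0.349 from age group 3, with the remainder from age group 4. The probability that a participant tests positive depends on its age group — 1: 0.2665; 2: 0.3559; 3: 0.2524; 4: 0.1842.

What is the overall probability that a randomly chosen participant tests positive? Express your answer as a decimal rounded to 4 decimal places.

P(4) = 1 − (0.337 + 0.067 + 0.349) = 0.247.
P(T) = P(T|1)·P(1) + P(T|2)·P(2) + P(T|3)·P(3) + P(T|4)·P(4)
      = 0.2665·0.337 + 0.3559·0.067 + 0.2524·0.349 + 0.1842·0.247
      = 0.0898105 + 0.0238453 + 0.0880876 + 0.0454974 = 0.2472408

0.2472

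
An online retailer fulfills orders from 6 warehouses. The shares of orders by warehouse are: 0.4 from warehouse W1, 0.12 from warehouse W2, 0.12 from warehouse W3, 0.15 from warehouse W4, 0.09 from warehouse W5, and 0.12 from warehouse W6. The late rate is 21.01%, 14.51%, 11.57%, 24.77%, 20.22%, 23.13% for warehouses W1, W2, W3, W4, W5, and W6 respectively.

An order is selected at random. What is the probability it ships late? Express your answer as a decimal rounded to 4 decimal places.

P(L) ≈ 0.1984

P(L) = P(L|W1)·P(W1) + P(L|W2)·P(W2) + P(L|W3)·P(W3) + P(L|W4)·P(W4) + P(L|W5)·P(W5) + P(L|W6)·P(W6)
      = 0.2101·0.4 + 0.1451·0.12 + 0.1157·0.12 + 0.2477·0.15 + 0.2022·0.09 + 0.2313·0.12
      = 0.08404 + 0.017412 + 0.013884 + 0.037155 + 0.018198 + 0.027756 = 0.198445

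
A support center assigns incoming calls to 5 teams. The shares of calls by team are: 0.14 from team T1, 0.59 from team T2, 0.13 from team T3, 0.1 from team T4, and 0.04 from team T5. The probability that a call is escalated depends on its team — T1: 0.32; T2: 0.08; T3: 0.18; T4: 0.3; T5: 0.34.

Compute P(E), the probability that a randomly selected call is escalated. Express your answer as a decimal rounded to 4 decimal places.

0.1590

Summing over the partition,
P(E) = P(E|T1)·P(T1) + P(E|T2)·P(T2) + P(E|T3)·P(T3) + P(E|T4)·P(T4) + P(E|T5)·P(T5)
      = 0.32·0.14 + 0.08·0.59 + 0.18·0.13 + 0.3·0.1 + 0.34·0.04
      = 0.0448 + 0.0472 + 0.0234 + 0.03 + 0.0136 = 0.159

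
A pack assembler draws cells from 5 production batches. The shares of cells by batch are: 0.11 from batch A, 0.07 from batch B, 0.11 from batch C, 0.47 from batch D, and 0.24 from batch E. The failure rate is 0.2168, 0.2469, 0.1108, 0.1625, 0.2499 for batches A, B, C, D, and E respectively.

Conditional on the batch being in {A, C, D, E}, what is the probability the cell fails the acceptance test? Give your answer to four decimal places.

Let S = {A, C, D, E}.
P(S) = 0.11 + 0.11 + 0.47 + 0.24 = 0.93.
P(F ∩ S) = 0.2168·0.11 + 0.1108·0.11 + 0.1625·0.47 + 0.2499·0.24 = 0.023848 + 0.012188 + 0.076375 + 0.059976 = 0.172387.
P(F | S) = 0.172387 / 0.93 = 0.185362…

0.1854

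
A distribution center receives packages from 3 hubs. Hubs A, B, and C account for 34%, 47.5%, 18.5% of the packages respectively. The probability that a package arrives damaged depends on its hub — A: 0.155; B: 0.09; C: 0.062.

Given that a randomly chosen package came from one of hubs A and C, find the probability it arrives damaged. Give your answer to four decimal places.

P(D|S) ≈ 0.1222

Let S = {A, C}.
P(S) = 0.34 + 0.185 = 0.525.
P(D ∩ S) = 0.155·0.34 + 0.062·0.185 = 0.0527 + 0.01147 = 0.06417.
P(D | S) = 0.06417 / 0.525 = 0.122229…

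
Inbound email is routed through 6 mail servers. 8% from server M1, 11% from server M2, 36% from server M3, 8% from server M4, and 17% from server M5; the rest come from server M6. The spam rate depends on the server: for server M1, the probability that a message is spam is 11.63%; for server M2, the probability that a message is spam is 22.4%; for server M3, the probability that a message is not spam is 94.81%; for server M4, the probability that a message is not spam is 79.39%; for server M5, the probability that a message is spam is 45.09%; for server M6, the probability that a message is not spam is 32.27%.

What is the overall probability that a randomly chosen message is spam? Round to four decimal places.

0.2812

P(M6) = 1 − (0.08 + 0.11 + 0.36 + 0.08 + 0.17) = 0.2.
P(S|M3) = 1 − 0.9481 = 0.0519.
P(S|M4) = 1 − 0.7939 = 0.2061.
P(S|M6) = 1 − 0.3227 = 0.6773.
By the law of total probability,
P(S) = P(S|M1)·P(M1) + P(S|M2)·P(M2) + P(S|M3)·P(M3) + P(S|M4)·P(M4) + P(S|M5)·P(M5) + P(S|M6)·P(M6)
      = 0.1163·0.08 + 0.224·0.11 + 0.0519·0.36 + 0.2061·0.08 + 0.4509·0.17 + 0.6773·0.2
      = 0.009304 + 0.02464 + 0.018684 + 0.016488 + 0.076653 + 0.13546 = 0.281229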